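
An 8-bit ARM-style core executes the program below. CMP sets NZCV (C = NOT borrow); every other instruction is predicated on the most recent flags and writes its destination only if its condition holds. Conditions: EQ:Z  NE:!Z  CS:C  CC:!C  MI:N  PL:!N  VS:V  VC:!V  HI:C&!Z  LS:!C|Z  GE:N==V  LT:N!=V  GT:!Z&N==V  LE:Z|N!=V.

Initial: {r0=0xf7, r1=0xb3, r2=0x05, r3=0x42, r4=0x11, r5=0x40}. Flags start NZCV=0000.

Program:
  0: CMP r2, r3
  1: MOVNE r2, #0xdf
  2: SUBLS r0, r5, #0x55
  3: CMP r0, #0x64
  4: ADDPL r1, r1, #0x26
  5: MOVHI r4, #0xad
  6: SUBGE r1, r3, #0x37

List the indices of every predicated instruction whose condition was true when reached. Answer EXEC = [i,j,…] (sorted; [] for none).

EXEC = [1,2,5]

0: ✓ CMP  NZCV=1000
1: ✓ MOVNE  r2←0xdf
2: ✓ SUBLS  r0←0xeb
3: ✓ CMP  NZCV=1010
4: · ADDPL
5: ✓ MOVHI  r4←0xad
6: · SUBGE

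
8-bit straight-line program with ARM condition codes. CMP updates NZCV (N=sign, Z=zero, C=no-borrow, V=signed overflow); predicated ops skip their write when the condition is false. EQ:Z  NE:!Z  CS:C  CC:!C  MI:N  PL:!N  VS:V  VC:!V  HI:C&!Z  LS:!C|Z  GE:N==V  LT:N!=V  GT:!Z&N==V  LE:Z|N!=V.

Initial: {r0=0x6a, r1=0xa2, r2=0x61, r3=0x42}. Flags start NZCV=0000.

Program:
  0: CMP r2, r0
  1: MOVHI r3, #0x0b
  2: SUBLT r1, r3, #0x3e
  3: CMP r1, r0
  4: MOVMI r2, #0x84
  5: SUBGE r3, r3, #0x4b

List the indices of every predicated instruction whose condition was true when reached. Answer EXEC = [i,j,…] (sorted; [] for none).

EXEC = [2,4]

0: ✓ CMP  NZCV=1000
1: · MOVHI
2: ✓ SUBLT  r1←0x04
3: ✓ CMP  NZCV=1000
4: ✓ MOVMI  r2←0x84
5: · SUBGE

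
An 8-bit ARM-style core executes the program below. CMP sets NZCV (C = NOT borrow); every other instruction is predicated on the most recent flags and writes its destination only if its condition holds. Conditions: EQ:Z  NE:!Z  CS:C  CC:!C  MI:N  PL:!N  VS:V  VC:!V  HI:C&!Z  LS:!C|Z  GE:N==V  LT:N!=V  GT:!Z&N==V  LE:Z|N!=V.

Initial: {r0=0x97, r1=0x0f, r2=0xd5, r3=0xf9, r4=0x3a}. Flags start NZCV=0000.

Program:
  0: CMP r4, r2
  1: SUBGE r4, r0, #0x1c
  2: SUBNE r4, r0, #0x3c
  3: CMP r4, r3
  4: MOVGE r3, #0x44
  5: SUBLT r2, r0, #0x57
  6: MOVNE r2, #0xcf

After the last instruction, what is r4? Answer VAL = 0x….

0: ✓ CMP  NZCV=0000
1: ✓ SUBGE  r4←0x7b
2: ✓ SUBNE  r4←0x5b
3: ✓ CMP  NZCV=0000
4: ✓ MOVGE  r3←0x44
5: · SUBLT
6: ✓ MOVNE  r2←0xcf

VAL = 0x5b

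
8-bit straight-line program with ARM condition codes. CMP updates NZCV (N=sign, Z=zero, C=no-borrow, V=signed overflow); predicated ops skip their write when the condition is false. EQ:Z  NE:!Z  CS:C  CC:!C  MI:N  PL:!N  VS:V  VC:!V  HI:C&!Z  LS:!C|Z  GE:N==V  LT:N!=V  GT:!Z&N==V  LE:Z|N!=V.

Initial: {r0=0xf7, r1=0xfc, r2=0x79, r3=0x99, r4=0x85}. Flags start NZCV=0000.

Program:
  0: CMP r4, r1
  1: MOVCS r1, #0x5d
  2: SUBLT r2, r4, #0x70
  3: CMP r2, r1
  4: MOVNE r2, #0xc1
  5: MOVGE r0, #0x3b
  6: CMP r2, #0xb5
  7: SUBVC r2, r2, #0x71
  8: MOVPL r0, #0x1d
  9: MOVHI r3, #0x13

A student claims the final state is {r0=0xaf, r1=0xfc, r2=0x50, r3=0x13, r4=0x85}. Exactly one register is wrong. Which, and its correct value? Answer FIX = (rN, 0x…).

FIX = (r0, 0x1d)

0: ✓ CMP  NZCV=1000
1: · MOVCS
2: ✓ SUBLT  r2←0x15
3: ✓ CMP  NZCV=0000
4: ✓ MOVNE  r2←0xc1
5: ✓ MOVGE  r0←0x3b
6: ✓ CMP  NZCV=0010
7: ✓ SUBVC  r2←0x50
8: ✓ MOVPL  r0←0x1d
9: ✓ MOVHI  r3←0x13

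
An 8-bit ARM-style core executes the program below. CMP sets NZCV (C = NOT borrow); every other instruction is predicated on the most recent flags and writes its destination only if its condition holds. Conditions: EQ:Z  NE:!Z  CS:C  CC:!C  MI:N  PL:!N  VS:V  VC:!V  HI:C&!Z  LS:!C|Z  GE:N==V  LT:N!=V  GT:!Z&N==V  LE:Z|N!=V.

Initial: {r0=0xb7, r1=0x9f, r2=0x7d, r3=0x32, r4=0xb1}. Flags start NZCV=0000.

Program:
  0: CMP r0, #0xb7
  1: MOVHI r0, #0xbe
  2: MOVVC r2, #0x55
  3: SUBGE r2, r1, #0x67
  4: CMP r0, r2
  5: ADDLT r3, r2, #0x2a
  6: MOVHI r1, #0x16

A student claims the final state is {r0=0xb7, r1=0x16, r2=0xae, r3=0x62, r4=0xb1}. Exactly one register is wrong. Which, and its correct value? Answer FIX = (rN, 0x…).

0: ✓ CMP  NZCV=0110
1: · MOVHI
2: ✓ MOVVC  r2←0x55
3: ✓ SUBGE  r2←0x38
4: ✓ CMP  NZCV=0011
5: ✓ ADDLT  r3←0x62
6: ✓ MOVHI  r1←0x16

FIX = (r2, 0x38)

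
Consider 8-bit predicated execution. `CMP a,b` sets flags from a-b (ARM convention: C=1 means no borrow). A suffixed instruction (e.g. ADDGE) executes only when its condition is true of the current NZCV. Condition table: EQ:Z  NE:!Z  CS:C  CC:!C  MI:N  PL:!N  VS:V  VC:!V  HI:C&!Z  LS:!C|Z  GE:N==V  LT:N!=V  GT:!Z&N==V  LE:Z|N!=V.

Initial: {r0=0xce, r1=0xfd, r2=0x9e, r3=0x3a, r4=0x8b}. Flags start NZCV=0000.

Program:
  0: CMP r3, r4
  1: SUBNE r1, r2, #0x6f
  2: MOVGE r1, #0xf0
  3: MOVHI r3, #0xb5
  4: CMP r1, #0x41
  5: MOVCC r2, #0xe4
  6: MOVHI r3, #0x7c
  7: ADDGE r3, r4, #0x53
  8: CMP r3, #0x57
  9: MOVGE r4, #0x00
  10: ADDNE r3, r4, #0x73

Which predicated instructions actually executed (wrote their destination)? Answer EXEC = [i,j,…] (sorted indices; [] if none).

[0] flags=1001 → (cmp)
[1] flags=1001 NE?T → r1=0x2f
[2] flags=1001 GE?T → r1=0xf0
[3] flags=1001 HI?F → skip
[4] flags=1010 → (cmp)
[5] flags=1010 CC?F → skip
[6] flags=1010 HI?T → r3=0x7c
[7] flags=1010 GE?F → skip
[8] flags=0010 → (cmp)
[9] flags=0010 GE?T → r4=0x00
[10] flags=0010 NE?T → r3=0x73

EXEC = [1,2,6,9,10]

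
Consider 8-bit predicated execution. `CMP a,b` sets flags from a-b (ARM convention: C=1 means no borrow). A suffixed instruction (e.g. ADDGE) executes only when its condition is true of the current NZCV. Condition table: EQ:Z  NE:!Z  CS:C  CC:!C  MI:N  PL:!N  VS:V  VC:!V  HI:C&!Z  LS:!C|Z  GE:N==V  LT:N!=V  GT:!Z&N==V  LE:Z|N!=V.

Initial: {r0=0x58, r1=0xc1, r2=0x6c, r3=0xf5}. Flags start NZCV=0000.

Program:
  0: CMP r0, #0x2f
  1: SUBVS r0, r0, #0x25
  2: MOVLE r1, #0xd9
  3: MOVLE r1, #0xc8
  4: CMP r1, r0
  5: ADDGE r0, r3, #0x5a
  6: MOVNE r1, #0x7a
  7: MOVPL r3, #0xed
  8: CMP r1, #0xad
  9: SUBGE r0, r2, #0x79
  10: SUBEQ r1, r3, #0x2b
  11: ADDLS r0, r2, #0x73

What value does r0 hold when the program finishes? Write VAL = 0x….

0: ✓ CMP  NZCV=0010
1: · SUBVS
2: · MOVLE
3: · MOVLE
4: ✓ CMP  NZCV=0011
5: · ADDGE
6: ✓ MOVNE  r1←0x7a
7: ✓ MOVPL  r3←0xed
8: ✓ CMP  NZCV=1001
9: ✓ SUBGE  r0←0xf3
10: · SUBEQ
11: ✓ ADDLS  r0←0xdf

VAL = 0xdf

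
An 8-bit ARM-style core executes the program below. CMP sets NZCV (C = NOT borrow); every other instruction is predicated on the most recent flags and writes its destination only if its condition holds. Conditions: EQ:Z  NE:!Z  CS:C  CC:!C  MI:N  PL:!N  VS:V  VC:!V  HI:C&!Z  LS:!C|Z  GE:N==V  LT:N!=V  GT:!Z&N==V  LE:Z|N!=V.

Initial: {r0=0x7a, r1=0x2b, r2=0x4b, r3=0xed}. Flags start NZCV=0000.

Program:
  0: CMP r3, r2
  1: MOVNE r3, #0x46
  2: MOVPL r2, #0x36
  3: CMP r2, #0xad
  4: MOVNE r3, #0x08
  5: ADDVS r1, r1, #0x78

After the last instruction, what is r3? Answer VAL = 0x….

0: ✓ CMP  NZCV=1010
1: ✓ MOVNE  r3←0x46
2: · MOVPL
3: ✓ CMP  NZCV=1001
4: ✓ MOVNE  r3←0x08
5: ✓ ADDVS  r1←0xa3

VAL = 0x08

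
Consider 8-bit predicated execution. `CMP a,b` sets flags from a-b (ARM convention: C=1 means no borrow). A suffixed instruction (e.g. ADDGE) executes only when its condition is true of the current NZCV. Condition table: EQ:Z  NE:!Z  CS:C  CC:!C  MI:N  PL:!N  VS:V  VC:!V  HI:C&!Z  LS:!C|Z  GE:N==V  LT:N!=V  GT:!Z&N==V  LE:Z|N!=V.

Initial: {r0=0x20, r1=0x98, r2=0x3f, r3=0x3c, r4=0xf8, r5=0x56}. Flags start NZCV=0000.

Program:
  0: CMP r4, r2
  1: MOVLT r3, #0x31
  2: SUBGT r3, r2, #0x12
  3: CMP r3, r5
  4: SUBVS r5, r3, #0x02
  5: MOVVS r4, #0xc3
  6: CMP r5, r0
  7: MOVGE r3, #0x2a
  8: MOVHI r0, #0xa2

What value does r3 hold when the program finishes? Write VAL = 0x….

[0] flags=1010 → (cmp)
[1] flags=1010 LT?T → r3=0x31
[2] flags=1010 GT?F → skip
[3] flags=1000 → (cmp)
[4] flags=1000 VS?F → skip
[5] flags=1000 VS?F → skip
[6] flags=0010 → (cmp)
[7] flags=0010 GE?T → r3=0x2a
[8] flags=0010 HI?T → r0=0xa2

VAL = 0x2a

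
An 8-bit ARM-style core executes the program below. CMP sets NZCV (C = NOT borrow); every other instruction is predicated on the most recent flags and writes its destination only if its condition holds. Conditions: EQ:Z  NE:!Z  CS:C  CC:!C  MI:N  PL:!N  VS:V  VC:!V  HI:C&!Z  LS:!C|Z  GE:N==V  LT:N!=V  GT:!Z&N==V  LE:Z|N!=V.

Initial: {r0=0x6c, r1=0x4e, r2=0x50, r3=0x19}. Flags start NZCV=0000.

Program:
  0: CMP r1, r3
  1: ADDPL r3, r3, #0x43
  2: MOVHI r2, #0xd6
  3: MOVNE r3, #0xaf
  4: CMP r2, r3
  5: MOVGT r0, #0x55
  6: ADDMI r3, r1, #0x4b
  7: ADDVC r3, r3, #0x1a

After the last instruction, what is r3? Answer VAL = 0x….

[0] flags=0010 → (cmp)
[1] flags=0010 PL?T → r3=0x5c
[2] flags=0010 HI?T → r2=0xd6
[3] flags=0010 NE?T → r3=0xaf
[4] flags=0010 → (cmp)
[5] flags=0010 GT?T → r0=0x55
[6] flags=0010 MI?F → skip
[7] flags=0010 VC?T → r3=0xc9

VAL = 0xc9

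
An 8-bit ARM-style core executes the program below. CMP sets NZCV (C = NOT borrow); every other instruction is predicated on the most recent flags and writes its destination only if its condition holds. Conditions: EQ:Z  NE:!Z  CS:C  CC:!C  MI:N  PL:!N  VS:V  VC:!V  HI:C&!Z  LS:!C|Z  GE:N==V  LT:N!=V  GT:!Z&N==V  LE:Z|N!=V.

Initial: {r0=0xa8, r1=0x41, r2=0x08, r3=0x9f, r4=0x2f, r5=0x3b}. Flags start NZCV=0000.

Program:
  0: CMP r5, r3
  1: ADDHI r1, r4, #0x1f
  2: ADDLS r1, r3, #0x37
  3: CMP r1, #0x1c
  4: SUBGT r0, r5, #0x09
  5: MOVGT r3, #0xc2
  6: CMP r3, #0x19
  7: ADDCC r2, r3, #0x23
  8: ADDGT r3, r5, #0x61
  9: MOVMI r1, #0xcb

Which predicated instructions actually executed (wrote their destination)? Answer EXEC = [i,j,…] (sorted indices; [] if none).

EXEC = [2,9]

[0] flags=1001 → (cmp)
[1] flags=1001 HI?F → skip
[2] flags=1001 LS?T → r1=0xd6
[3] flags=1010 → (cmp)
[4] flags=1010 GT?F → skip
[5] flags=1010 GT?F → skip
[6] flags=1010 → (cmp)
[7] flags=1010 CC?F → skip
[8] flags=1010 GT?F → skip
[9] flags=1010 MI?T → r1=0xcb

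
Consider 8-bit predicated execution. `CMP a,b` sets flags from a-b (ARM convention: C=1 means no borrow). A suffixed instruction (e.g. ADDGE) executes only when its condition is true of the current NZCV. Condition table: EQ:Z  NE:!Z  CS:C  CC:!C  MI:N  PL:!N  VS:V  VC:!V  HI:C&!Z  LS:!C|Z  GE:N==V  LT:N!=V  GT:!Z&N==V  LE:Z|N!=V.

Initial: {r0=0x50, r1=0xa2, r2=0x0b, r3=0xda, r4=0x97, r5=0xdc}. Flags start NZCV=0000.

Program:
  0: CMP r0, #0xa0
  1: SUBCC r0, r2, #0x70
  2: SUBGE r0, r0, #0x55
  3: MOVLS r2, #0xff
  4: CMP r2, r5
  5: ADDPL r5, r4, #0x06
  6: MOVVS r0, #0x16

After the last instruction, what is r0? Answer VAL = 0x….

VAL = 0x46

0: ✓ CMP  NZCV=1001
1: ✓ SUBCC  r0←0x9b
2: ✓ SUBGE  r0←0x46
3: ✓ MOVLS  r2←0xff
4: ✓ CMP  NZCV=0010
5: ✓ ADDPL  r5←0x9d
6: · MOVVS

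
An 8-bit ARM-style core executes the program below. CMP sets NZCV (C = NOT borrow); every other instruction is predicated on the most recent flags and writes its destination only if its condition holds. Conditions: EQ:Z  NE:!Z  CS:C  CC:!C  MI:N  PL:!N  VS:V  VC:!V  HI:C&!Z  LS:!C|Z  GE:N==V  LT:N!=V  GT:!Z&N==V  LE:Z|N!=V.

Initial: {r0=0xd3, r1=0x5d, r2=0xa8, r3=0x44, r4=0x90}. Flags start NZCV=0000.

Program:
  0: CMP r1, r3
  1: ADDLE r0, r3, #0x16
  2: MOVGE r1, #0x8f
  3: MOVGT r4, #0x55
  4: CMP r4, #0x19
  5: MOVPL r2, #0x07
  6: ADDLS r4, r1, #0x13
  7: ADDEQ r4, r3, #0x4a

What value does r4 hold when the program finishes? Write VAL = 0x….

VAL = 0x55

[0] flags=0010 → (cmp)
[1] flags=0010 LE?F → skip
[2] flags=0010 GE?T → r1=0x8f
[3] flags=0010 GT?T → r4=0x55
[4] flags=0010 → (cmp)
[5] flags=0010 PL?T → r2=0x07
[6] flags=0010 LS?F → skip
[7] flags=0010 EQ?F → skip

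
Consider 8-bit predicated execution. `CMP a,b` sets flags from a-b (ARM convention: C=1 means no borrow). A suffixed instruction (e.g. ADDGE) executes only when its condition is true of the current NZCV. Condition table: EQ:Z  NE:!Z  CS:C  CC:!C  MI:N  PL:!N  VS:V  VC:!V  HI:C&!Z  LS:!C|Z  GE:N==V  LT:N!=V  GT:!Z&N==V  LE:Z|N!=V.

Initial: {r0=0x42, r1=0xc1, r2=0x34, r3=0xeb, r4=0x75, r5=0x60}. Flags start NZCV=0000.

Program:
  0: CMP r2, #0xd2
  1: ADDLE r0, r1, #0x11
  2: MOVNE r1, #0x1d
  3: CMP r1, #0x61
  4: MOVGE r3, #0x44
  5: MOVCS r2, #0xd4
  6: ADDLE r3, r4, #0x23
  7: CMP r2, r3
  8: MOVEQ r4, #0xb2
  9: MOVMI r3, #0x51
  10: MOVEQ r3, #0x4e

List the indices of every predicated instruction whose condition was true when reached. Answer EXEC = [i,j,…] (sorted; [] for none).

EXEC = [2,6,9]

[0] flags=0000 → (cmp)
[1] flags=0000 LE?F → skip
[2] flags=0000 NE?T → r1=0x1d
[3] flags=1000 → (cmp)
[4] flags=1000 GE?F → skip
[5] flags=1000 CS?F → skip
[6] flags=1000 LE?T → r3=0x98
[7] flags=1001 → (cmp)
[8] flags=1001 EQ?F → skip
[9] flags=1001 MI?T → r3=0x51
[10] flags=1001 EQ?F → skip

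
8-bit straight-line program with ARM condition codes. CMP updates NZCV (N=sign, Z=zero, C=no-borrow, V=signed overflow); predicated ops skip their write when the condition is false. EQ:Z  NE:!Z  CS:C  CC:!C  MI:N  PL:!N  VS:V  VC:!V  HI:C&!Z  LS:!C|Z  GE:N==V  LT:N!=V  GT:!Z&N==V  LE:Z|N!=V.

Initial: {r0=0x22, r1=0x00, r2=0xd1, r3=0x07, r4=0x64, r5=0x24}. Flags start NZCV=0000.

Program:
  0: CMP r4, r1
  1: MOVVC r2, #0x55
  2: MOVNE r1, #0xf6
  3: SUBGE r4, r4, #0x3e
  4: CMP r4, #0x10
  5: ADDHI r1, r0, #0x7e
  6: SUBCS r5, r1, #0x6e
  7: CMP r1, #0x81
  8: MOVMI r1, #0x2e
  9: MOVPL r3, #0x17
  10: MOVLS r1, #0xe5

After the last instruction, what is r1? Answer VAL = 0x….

0: ✓ CMP  NZCV=0010
1: ✓ MOVVC  r2←0x55
2: ✓ MOVNE  r1←0xf6
3: ✓ SUBGE  r4←0x26
4: ✓ CMP  NZCV=0010
5: ✓ ADDHI  r1←0xa0
6: ✓ SUBCS  r5←0x32
7: ✓ CMP  NZCV=0010
8: · MOVMI
9: ✓ MOVPL  r3←0x17
10: · MOVLS

VAL = 0xa0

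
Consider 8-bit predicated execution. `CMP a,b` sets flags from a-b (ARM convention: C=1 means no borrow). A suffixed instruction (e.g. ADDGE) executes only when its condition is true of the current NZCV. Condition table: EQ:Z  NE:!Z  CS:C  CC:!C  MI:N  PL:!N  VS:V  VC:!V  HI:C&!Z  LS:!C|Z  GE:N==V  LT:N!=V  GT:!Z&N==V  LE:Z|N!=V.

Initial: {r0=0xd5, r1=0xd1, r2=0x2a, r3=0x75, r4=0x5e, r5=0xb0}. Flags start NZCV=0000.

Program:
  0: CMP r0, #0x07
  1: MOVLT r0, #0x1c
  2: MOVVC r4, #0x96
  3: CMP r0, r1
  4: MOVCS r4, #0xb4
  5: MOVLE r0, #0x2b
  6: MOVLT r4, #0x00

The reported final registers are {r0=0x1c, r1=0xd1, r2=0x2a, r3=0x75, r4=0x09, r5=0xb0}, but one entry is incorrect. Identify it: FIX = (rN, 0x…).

0: ✓ CMP  NZCV=1010
1: ✓ MOVLT  r0←0x1c
2: ✓ MOVVC  r4←0x96
3: ✓ CMP  NZCV=0000
4: · MOVCS
5: · MOVLE
6: · MOVLT

FIX = (r4, 0x96)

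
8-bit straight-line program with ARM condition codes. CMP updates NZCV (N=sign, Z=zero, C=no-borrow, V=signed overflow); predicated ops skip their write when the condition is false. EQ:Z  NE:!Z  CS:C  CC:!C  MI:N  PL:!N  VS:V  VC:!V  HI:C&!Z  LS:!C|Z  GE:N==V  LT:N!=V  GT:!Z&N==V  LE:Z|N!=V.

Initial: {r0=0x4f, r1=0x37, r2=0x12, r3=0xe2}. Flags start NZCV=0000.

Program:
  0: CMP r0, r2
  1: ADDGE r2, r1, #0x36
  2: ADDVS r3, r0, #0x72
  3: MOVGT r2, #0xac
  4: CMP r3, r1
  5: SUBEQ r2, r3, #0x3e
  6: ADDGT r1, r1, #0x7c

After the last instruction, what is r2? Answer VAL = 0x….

VAL = 0xac

[0] flags=0010 → (cmp)
[1] flags=0010 GE?T → r2=0x6d
[2] flags=0010 VS?F → skip
[3] flags=0010 GT?T → r2=0xac
[4] flags=1010 → (cmp)
[5] flags=1010 EQ?F → skip
[6] flags=1010 GT?F → skip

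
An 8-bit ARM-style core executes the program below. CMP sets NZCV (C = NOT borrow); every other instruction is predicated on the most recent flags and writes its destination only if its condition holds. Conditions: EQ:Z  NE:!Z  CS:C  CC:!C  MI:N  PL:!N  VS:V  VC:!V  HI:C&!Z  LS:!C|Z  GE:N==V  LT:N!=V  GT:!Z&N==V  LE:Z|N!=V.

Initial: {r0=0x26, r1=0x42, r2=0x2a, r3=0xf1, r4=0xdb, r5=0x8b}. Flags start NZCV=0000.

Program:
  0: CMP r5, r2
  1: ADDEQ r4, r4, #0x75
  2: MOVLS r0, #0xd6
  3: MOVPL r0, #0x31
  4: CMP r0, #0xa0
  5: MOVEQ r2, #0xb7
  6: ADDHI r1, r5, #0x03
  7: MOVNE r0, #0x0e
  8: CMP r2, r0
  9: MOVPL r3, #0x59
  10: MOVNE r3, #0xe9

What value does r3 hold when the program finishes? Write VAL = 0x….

VAL = 0xe9

[0] flags=0011 → (cmp)
[1] flags=0011 EQ?F → skip
[2] flags=0011 LS?F → skip
[3] flags=0011 PL?T → r0=0x31
[4] flags=1001 → (cmp)
[5] flags=1001 EQ?F → skip
[6] flags=1001 HI?F → skip
[7] flags=1001 NE?T → r0=0x0e
[8] flags=0010 → (cmp)
[9] flags=0010 PL?T → r3=0x59
[10] flags=0010 NE?T → r3=0xe9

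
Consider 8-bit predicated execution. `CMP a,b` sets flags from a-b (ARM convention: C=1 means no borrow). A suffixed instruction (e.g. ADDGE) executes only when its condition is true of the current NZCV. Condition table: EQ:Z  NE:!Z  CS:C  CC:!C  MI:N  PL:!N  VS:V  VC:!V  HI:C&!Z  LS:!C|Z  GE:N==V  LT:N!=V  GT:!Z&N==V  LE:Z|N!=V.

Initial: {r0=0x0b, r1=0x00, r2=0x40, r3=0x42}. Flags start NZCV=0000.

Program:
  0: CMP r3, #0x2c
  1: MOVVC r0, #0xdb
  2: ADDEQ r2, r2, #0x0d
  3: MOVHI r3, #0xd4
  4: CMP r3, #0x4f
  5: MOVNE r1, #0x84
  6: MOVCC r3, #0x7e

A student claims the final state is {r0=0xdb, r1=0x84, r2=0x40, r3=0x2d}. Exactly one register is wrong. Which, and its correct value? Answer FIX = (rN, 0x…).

0: ✓ CMP  NZCV=0010
1: ✓ MOVVC  r0←0xdb
2: · ADDEQ
3: ✓ MOVHI  r3←0xd4
4: ✓ CMP  NZCV=1010
5: ✓ MOVNE  r1←0x84
6: · MOVCC

FIX = (r3, 0xd4)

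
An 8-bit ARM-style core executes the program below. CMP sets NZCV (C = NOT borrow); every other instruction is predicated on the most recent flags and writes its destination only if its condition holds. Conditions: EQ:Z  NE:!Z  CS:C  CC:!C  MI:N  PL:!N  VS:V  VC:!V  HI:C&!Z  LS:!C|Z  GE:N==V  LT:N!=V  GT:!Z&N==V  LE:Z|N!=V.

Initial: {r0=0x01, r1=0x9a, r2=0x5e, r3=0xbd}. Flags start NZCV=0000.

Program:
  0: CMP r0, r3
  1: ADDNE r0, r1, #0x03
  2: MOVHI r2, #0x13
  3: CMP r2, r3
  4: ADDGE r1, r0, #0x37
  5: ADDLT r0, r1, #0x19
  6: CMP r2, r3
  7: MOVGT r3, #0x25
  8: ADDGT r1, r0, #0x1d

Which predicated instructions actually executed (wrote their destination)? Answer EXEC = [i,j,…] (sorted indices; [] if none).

[0] flags=0000 → (cmp)
[1] flags=0000 NE?T → r0=0x9d
[2] flags=0000 HI?F → skip
[3] flags=1001 → (cmp)
[4] flags=1001 GE?T → r1=0xd4
[5] flags=1001 LT?F → skip
[6] flags=1001 → (cmp)
[7] flags=1001 GT?T → r3=0x25
[8] flags=1001 GT?T → r1=0xba

EXEC = [1,4,7,8]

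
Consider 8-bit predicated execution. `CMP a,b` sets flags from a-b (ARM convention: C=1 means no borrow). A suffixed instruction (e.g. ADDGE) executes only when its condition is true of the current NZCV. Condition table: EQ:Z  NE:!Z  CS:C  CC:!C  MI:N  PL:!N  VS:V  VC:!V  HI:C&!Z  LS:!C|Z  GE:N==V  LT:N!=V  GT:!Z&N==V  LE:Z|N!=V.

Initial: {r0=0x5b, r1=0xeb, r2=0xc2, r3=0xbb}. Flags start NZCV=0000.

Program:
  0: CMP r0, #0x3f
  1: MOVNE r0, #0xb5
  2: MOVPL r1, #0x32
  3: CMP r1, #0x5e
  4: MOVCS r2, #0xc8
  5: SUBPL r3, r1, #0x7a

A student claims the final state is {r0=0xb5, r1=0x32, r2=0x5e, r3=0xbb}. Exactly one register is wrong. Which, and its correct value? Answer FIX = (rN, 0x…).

0: ✓ CMP  NZCV=0010
1: ✓ MOVNE  r0←0xb5
2: ✓ MOVPL  r1←0x32
3: ✓ CMP  NZCV=1000
4: · MOVCS
5: · SUBPL

FIX = (r2, 0xc2)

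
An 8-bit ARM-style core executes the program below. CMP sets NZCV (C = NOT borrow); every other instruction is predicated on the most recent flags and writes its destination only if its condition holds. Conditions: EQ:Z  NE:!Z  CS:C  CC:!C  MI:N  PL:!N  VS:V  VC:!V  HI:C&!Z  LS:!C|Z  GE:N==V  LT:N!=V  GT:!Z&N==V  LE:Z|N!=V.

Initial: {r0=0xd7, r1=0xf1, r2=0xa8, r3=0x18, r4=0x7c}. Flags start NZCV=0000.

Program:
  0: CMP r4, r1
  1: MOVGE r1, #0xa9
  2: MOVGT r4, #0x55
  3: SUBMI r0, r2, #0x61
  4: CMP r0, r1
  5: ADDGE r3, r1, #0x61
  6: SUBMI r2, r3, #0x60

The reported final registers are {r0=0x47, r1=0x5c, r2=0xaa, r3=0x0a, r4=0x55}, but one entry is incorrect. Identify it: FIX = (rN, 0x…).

FIX = (r1, 0xa9)

[0] flags=1001 → (cmp)
[1] flags=1001 GE?T → r1=0xa9
[2] flags=1001 GT?T → r4=0x55
[3] flags=1001 MI?T → r0=0x47
[4] flags=1001 → (cmp)
[5] flags=1001 GE?T → r3=0x0a
[6] flags=1001 MI?T → r2=0xaa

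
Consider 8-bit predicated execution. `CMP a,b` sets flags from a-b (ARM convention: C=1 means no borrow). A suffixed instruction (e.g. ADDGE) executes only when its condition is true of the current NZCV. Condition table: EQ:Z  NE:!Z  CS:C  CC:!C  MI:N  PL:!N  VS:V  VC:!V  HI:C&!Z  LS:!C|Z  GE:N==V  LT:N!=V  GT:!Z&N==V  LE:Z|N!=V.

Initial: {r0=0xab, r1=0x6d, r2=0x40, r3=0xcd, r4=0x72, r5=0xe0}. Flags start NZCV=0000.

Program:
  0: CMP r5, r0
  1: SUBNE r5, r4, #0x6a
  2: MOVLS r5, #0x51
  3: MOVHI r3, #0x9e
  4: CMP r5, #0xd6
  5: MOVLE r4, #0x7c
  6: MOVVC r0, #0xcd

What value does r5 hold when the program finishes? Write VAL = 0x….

VAL = 0x08

0: ✓ CMP  NZCV=0010
1: ✓ SUBNE  r5←0x08
2: · MOVLS
3: ✓ MOVHI  r3←0x9e
4: ✓ CMP  NZCV=0000
5: · MOVLE
6: ✓ MOVVC  r0←0xcd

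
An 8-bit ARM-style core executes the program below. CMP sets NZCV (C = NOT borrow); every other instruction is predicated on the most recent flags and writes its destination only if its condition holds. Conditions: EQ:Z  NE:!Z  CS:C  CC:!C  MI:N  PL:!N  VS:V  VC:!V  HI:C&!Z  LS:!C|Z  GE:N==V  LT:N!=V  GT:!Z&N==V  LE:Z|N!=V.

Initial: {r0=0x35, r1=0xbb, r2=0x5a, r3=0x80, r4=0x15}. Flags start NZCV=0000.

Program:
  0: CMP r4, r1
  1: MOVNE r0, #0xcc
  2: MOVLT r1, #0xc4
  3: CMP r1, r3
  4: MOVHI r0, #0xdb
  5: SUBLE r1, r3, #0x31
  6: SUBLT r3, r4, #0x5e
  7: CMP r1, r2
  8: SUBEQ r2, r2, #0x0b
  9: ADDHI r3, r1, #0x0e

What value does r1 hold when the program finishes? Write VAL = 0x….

VAL = 0xbb

[0] flags=0000 → (cmp)
[1] flags=0000 NE?T → r0=0xcc
[2] flags=0000 LT?F → skip
[3] flags=0010 → (cmp)
[4] flags=0010 HI?T → r0=0xdb
[5] flags=0010 LE?F → skip
[6] flags=0010 LT?F → skip
[7] flags=0011 → (cmp)
[8] flags=0011 EQ?F → skip
[9] flags=0011 HI?T → r3=0xc9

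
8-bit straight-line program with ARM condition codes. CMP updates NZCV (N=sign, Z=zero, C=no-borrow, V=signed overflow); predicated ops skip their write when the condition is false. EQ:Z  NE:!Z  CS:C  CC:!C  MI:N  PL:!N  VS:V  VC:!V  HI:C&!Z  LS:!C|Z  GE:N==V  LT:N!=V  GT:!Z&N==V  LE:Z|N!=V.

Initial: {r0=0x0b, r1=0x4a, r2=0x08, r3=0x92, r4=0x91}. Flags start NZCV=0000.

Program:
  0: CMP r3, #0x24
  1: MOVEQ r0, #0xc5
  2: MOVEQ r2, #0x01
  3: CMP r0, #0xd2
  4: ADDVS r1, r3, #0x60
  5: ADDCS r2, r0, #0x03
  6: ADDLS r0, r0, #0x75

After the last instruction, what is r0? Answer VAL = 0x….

VAL = 0x80

0: ✓ CMP  NZCV=0011
1: · MOVEQ
2: · MOVEQ
3: ✓ CMP  NZCV=0000
4: · ADDVS
5: · ADDCS
6: ✓ ADDLS  r0←0x80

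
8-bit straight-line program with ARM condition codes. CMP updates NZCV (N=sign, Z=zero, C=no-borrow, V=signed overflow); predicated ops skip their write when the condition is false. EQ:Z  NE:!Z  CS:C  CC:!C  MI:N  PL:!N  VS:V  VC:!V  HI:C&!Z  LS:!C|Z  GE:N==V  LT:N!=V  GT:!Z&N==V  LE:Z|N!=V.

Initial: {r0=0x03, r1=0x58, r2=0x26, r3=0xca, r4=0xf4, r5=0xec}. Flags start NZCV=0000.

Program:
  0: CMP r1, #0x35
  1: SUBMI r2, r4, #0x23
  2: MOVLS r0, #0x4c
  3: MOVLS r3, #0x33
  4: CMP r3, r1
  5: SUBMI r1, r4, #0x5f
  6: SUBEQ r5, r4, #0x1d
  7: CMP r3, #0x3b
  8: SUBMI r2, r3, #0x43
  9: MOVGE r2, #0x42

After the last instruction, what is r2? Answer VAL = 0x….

VAL = 0x87

0: ✓ CMP  NZCV=0010
1: · SUBMI
2: · MOVLS
3: · MOVLS
4: ✓ CMP  NZCV=0011
5: · SUBMI
6: · SUBEQ
7: ✓ CMP  NZCV=1010
8: ✓ SUBMI  r2←0x87
9: · MOVGE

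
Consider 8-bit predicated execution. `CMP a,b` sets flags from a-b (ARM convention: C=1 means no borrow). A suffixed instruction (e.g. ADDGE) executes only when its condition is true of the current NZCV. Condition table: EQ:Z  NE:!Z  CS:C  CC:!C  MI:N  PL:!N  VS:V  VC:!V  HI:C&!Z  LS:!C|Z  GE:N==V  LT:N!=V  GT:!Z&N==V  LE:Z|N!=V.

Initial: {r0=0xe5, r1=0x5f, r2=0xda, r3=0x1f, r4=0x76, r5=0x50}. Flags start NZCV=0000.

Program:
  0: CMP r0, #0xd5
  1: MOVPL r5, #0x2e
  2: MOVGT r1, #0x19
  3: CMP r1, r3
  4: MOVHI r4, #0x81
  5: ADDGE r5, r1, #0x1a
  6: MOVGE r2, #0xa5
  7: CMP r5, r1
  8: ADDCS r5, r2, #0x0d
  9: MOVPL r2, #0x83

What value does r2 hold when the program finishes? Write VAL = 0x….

VAL = 0x83

0: ✓ CMP  NZCV=0010
1: ✓ MOVPL  r5←0x2e
2: ✓ MOVGT  r1←0x19
3: ✓ CMP  NZCV=1000
4: · MOVHI
5: · ADDGE
6: · MOVGE
7: ✓ CMP  NZCV=0010
8: ✓ ADDCS  r5←0xe7
9: ✓ MOVPL  r2←0x83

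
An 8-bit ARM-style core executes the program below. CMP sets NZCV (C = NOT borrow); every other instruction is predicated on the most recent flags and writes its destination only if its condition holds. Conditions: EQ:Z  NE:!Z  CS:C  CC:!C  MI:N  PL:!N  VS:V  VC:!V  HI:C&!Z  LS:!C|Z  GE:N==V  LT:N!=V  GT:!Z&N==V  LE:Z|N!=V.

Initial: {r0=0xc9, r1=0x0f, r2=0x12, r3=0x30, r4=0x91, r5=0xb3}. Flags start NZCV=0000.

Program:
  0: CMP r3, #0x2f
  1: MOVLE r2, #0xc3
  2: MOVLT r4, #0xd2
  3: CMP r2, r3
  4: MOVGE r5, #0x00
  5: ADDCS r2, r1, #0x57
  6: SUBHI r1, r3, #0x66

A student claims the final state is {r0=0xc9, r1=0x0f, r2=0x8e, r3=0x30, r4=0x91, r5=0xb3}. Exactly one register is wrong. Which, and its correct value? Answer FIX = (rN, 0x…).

FIX = (r2, 0x12)

0: ✓ CMP  NZCV=0010
1: · MOVLE
2: · MOVLT
3: ✓ CMP  NZCV=1000
4: · MOVGE
5: · ADDCS
6: · SUBHI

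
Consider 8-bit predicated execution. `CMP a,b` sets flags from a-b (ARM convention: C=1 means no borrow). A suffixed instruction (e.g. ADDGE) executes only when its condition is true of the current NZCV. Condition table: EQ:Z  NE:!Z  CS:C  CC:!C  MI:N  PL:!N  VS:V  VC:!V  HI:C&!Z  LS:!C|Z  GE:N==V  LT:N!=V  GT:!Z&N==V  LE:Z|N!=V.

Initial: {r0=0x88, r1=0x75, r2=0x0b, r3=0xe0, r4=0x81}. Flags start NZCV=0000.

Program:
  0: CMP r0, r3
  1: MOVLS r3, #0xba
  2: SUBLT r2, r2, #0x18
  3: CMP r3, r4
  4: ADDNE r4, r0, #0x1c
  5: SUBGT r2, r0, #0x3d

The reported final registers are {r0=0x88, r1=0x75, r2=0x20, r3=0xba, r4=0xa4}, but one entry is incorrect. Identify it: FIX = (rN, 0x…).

[0] flags=1000 → (cmp)
[1] flags=1000 LS?T → r3=0xba
[2] flags=1000 LT?T → r2=0xf3
[3] flags=0010 → (cmp)
[4] flags=0010 NE?T → r4=0xa4
[5] flags=0010 GT?T → r2=0x4b

FIX = (r2, 0x4b)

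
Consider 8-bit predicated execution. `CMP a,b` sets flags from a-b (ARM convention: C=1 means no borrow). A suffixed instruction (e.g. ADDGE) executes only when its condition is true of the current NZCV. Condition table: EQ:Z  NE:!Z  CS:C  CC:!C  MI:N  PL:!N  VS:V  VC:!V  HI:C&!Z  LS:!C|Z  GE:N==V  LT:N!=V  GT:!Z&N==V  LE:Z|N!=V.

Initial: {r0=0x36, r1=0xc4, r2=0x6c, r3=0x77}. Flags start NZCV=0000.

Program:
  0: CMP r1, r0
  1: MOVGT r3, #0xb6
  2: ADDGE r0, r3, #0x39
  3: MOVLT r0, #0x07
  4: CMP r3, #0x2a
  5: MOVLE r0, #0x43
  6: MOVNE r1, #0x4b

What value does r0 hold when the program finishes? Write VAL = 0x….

VAL = 0x07

0: ✓ CMP  NZCV=1010
1: · MOVGT
2: · ADDGE
3: ✓ MOVLT  r0←0x07
4: ✓ CMP  NZCV=0010
5: · MOVLE
6: ✓ MOVNE  r1←0x4b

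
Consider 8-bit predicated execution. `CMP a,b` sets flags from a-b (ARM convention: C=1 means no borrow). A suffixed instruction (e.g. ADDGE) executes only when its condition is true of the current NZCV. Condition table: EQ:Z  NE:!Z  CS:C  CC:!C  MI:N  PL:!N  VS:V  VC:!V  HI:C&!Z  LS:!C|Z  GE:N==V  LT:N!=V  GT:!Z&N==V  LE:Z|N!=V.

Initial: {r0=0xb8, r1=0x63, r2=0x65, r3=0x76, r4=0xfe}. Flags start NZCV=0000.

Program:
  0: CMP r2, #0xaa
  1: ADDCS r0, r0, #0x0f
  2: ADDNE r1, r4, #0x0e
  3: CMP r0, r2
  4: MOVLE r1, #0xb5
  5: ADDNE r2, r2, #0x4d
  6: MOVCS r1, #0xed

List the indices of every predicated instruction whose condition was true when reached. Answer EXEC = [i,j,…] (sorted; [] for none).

0: ✓ CMP  NZCV=1001
1: · ADDCS
2: ✓ ADDNE  r1←0x0c
3: ✓ CMP  NZCV=0011
4: ✓ MOVLE  r1←0xb5
5: ✓ ADDNE  r2←0xb2
6: ✓ MOVCS  r1←0xed

EXEC = [2,4,5,6]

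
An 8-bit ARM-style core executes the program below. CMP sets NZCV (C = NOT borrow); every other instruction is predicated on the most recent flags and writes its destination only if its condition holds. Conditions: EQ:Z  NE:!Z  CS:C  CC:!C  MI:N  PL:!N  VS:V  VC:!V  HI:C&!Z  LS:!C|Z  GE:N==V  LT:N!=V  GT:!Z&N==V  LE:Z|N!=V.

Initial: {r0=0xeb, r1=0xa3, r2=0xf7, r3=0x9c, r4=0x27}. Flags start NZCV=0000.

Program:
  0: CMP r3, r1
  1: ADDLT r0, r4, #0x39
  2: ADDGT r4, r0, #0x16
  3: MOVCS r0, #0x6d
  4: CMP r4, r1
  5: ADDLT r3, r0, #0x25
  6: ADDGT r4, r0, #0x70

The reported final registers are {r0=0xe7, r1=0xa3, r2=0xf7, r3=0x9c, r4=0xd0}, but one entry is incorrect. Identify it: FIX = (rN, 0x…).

FIX = (r0, 0x60)

0: ✓ CMP  NZCV=1000
1: ✓ ADDLT  r0←0x60
2: · ADDGT
3: · MOVCS
4: ✓ CMP  NZCV=1001
5: · ADDLT
6: ✓ ADDGT  r4←0xd0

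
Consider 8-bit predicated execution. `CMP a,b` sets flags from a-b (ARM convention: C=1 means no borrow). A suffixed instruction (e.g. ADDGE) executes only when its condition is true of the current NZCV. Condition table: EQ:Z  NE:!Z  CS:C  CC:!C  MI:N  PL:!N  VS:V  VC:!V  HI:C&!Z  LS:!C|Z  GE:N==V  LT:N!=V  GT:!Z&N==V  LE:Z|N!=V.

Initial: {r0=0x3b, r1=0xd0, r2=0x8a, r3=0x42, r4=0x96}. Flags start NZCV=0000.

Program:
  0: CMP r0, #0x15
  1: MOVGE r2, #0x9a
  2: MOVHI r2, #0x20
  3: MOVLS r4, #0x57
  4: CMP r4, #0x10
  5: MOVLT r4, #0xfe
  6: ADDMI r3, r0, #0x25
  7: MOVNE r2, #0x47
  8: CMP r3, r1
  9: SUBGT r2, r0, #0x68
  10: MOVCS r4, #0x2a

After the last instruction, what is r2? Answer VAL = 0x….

0: ✓ CMP  NZCV=0010
1: ✓ MOVGE  r2←0x9a
2: ✓ MOVHI  r2←0x20
3: · MOVLS
4: ✓ CMP  NZCV=1010
5: ✓ MOVLT  r4←0xfe
6: ✓ ADDMI  r3←0x60
7: ✓ MOVNE  r2←0x47
8: ✓ CMP  NZCV=1001
9: ✓ SUBGT  r2←0xd3
10: · MOVCS

VAL = 0xd3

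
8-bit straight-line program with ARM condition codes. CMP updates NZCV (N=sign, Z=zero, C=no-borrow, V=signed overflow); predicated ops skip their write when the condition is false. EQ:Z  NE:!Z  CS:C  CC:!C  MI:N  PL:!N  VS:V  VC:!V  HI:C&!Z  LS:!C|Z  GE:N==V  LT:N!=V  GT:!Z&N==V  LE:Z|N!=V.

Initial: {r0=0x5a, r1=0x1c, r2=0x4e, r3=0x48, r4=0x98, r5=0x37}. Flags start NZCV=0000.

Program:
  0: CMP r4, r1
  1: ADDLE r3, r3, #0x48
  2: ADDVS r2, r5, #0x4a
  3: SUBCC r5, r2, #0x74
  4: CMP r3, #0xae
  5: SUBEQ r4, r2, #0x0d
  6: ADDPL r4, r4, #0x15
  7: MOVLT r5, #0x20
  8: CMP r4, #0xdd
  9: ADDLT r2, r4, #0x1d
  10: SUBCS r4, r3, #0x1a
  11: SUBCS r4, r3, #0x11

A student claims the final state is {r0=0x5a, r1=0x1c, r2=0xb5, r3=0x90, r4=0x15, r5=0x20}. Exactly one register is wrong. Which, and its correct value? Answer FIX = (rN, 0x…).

[0] flags=0011 → (cmp)
[1] flags=0011 LE?T → r3=0x90
[2] flags=0011 VS?T → r2=0x81
[3] flags=0011 CC?F → skip
[4] flags=1000 → (cmp)
[5] flags=1000 EQ?F → skip
[6] flags=1000 PL?F → skip
[7] flags=1000 LT?T → r5=0x20
[8] flags=1000 → (cmp)
[9] flags=1000 LT?T → r2=0xb5
[10] flags=1000 CS?F → skip
[11] flags=1000 CS?F → skip

FIX = (r4, 0x98)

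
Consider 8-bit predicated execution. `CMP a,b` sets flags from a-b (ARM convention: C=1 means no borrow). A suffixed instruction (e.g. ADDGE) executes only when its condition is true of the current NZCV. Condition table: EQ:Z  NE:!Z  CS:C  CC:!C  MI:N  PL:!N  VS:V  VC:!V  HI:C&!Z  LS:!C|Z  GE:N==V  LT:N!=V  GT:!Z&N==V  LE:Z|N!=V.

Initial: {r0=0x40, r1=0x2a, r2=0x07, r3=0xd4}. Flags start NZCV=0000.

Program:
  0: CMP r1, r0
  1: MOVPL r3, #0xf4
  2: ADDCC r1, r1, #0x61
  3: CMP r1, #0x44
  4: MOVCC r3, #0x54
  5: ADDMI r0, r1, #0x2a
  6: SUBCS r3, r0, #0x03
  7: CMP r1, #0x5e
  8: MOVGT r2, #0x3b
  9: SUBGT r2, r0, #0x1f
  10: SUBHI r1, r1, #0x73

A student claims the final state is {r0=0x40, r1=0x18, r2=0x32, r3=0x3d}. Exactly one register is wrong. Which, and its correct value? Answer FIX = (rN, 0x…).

0: ✓ CMP  NZCV=1000
1: · MOVPL
2: ✓ ADDCC  r1←0x8b
3: ✓ CMP  NZCV=0011
4: · MOVCC
5: · ADDMI
6: ✓ SUBCS  r3←0x3d
7: ✓ CMP  NZCV=0011
8: · MOVGT
9: · SUBGT
10: ✓ SUBHI  r1←0x18

FIX = (r2, 0x07)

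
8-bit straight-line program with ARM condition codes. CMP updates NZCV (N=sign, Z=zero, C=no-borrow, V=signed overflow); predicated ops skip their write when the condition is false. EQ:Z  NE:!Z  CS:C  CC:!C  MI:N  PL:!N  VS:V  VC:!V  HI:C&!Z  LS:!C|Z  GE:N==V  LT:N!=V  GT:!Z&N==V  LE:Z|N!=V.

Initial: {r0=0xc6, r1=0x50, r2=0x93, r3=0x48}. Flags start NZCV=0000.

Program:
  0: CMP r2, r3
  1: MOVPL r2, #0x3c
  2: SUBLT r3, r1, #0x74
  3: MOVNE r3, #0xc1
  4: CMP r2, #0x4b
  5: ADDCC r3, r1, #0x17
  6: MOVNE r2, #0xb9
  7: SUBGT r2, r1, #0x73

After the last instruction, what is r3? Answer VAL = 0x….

VAL = 0x67

0: ✓ CMP  NZCV=0011
1: ✓ MOVPL  r2←0x3c
2: ✓ SUBLT  r3←0xdc
3: ✓ MOVNE  r3←0xc1
4: ✓ CMP  NZCV=1000
5: ✓ ADDCC  r3←0x67
6: ✓ MOVNE  r2←0xb9
7: · SUBGT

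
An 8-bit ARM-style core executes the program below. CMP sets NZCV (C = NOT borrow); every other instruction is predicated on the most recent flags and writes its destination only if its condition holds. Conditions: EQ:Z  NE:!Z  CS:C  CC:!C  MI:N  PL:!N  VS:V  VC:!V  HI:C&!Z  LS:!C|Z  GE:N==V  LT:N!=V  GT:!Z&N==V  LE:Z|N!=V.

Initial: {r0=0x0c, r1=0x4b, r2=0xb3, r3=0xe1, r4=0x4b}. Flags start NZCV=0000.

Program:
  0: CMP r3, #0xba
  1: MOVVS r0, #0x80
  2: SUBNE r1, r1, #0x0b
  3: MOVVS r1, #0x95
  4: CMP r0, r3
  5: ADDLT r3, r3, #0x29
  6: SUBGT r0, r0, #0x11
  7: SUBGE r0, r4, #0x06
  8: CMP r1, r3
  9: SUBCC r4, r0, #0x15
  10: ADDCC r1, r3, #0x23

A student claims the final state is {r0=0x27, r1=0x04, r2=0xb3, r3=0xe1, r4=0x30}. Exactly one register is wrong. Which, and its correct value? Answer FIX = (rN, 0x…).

FIX = (r0, 0x45)

0: ✓ CMP  NZCV=0010
1: · MOVVS
2: ✓ SUBNE  r1←0x40
3: · MOVVS
4: ✓ CMP  NZCV=0000
5: · ADDLT
6: ✓ SUBGT  r0←0xfb
7: ✓ SUBGE  r0←0x45
8: ✓ CMP  NZCV=0000
9: ✓ SUBCC  r4←0x30
10: ✓ ADDCC  r1←0x04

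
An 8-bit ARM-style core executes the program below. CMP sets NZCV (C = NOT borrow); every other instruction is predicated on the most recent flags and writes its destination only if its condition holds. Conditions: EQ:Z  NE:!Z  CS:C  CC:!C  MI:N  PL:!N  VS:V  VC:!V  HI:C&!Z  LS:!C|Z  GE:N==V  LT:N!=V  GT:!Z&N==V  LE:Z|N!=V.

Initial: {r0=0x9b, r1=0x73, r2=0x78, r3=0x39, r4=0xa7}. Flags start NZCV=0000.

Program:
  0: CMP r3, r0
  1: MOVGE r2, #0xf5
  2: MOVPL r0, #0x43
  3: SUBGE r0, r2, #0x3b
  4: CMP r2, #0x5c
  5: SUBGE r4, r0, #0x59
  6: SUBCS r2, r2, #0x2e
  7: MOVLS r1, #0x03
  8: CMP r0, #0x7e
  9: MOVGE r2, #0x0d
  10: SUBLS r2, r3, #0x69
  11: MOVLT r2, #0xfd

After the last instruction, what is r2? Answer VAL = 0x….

0: ✓ CMP  NZCV=1001
1: ✓ MOVGE  r2←0xf5
2: · MOVPL
3: ✓ SUBGE  r0←0xba
4: ✓ CMP  NZCV=1010
5: · SUBGE
6: ✓ SUBCS  r2←0xc7
7: · MOVLS
8: ✓ CMP  NZCV=0011
9: · MOVGE
10: · SUBLS
11: ✓ MOVLT  r2←0xfd

VAL = 0xfd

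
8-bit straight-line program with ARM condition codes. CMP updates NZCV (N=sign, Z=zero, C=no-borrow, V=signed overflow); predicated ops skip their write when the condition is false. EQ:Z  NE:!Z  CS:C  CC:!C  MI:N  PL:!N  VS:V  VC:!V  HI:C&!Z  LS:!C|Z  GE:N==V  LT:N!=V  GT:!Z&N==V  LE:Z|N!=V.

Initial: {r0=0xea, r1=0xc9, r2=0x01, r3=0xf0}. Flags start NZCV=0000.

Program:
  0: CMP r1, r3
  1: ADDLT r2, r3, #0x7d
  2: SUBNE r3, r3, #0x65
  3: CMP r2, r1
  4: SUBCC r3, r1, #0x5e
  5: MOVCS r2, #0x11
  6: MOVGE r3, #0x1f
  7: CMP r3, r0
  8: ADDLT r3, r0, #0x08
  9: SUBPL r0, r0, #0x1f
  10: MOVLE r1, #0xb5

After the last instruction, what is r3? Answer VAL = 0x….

VAL = 0x1f

[0] flags=1000 → (cmp)
[1] flags=1000 LT?T → r2=0x6d
[2] flags=1000 NE?T → r3=0x8b
[3] flags=1001 → (cmp)
[4] flags=1001 CC?T → r3=0x6b
[5] flags=1001 CS?F → skip
[6] flags=1001 GE?T → r3=0x1f
[7] flags=0000 → (cmp)
[8] flags=0000 LT?F → skip
[9] flags=0000 PL?T → r0=0xcb
[10] flags=0000 LE?F → skip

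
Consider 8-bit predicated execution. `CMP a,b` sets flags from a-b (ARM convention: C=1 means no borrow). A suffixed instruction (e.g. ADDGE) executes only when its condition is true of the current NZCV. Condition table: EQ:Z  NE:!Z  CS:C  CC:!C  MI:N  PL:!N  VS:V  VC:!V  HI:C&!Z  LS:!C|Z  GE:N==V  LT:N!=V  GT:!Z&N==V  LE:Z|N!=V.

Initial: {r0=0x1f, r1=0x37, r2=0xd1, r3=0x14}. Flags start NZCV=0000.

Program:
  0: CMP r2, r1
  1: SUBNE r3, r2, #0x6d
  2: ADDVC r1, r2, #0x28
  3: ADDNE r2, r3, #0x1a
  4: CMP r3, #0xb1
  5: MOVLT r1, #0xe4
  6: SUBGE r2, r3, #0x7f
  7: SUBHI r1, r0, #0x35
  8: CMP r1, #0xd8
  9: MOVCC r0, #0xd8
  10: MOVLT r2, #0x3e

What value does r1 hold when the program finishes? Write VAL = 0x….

VAL = 0xf9

[0] flags=1010 → (cmp)
[1] flags=1010 NE?T → r3=0x64
[2] flags=1010 VC?T → r1=0xf9
[3] flags=1010 NE?T → r2=0x7e
[4] flags=1001 → (cmp)
[5] flags=1001 LT?F → skip
[6] flags=1001 GE?T → r2=0xe5
[7] flags=1001 HI?F → skip
[8] flags=0010 → (cmp)
[9] flags=0010 CC?F → skip
[10] flags=0010 LT?F → skip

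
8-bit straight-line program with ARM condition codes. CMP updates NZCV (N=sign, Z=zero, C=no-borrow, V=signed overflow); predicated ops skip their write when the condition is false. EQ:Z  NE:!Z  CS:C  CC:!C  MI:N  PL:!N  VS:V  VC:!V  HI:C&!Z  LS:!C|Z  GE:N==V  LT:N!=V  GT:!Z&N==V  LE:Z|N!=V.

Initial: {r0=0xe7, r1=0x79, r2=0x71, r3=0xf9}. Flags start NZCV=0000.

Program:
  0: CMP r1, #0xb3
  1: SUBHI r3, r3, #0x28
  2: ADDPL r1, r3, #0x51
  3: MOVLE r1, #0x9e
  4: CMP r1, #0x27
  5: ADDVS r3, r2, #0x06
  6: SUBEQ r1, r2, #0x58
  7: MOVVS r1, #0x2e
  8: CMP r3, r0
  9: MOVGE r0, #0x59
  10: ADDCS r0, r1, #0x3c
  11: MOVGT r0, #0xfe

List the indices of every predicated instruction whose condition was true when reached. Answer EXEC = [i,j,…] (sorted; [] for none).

EXEC = [9,10,11]

[0] flags=1001 → (cmp)
[1] flags=1001 HI?F → skip
[2] flags=1001 PL?F → skip
[3] flags=1001 LE?F → skip
[4] flags=0010 → (cmp)
[5] flags=0010 VS?F → skip
[6] flags=0010 EQ?F → skip
[7] flags=0010 VS?F → skip
[8] flags=0010 → (cmp)
[9] flags=0010 GE?T → r0=0x59
[10] flags=0010 CS?T → r0=0xb5
[11] flags=0010 GT?T → r0=0xfe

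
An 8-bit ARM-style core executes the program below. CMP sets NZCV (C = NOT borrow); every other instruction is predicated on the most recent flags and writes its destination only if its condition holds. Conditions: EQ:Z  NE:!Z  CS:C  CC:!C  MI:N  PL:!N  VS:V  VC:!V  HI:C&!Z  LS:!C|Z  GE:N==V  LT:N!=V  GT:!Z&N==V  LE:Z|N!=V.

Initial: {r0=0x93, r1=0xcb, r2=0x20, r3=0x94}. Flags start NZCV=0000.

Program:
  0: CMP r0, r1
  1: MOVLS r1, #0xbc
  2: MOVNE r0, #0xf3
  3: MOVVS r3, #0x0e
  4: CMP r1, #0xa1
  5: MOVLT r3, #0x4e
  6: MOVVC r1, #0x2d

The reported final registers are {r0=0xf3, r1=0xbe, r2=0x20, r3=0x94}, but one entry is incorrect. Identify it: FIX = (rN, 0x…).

0: ✓ CMP  NZCV=1000
1: ✓ MOVLS  r1←0xbc
2: ✓ MOVNE  r0←0xf3
3: · MOVVS
4: ✓ CMP  NZCV=0010
5: · MOVLT
6: ✓ MOVVC  r1←0x2d

FIX = (r1, 0x2d)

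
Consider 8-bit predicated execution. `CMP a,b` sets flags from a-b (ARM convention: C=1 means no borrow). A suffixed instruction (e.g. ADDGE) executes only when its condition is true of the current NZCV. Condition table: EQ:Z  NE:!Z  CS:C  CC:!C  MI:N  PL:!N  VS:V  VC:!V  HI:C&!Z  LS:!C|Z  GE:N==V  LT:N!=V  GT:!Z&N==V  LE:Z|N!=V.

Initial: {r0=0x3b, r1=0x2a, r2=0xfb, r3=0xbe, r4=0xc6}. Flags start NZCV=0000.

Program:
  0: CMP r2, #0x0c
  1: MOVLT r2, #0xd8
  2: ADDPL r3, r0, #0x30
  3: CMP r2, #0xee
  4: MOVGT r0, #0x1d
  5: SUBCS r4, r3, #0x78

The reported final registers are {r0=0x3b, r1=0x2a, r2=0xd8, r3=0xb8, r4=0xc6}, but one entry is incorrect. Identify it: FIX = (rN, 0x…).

0: ✓ CMP  NZCV=1010
1: ✓ MOVLT  r2←0xd8
2: · ADDPL
3: ✓ CMP  NZCV=1000
4: · MOVGT
5: · SUBCS

FIX = (r3, 0xbe)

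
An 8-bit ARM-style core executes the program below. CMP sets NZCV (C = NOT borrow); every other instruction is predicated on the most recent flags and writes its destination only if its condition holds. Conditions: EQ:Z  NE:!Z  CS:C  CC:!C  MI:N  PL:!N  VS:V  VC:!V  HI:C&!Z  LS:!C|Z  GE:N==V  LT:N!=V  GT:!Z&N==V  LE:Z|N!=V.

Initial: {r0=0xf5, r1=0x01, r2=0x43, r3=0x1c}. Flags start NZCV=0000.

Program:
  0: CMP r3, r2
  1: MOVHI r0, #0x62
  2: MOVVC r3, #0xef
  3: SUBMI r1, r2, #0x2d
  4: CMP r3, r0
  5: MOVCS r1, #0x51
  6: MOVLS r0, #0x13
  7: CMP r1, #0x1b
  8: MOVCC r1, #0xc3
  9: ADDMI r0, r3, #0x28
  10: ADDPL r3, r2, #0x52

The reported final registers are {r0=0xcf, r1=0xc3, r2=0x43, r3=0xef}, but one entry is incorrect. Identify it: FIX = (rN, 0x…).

FIX = (r0, 0x17)

[0] flags=1000 → (cmp)
[1] flags=1000 HI?F → skip
[2] flags=1000 VC?T → r3=0xef
[3] flags=1000 MI?T → r1=0x16
[4] flags=1000 → (cmp)
[5] flags=1000 CS?F → skip
[6] flags=1000 LS?T → r0=0x13
[7] flags=1000 → (cmp)
[8] flags=1000 CC?T → r1=0xc3
[9] flags=1000 MI?T → r0=0x17
[10] flags=1000 PL?F → skip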